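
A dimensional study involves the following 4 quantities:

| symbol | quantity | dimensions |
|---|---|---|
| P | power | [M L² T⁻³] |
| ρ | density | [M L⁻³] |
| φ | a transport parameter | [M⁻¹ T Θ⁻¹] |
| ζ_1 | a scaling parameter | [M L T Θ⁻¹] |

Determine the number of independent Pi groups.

There are 4 variables and 4 base dimensions (M, L, T, Θ).
The dimension matrix has rank 4.
Independent dimensionless groups: 4 − 4 = 0.

0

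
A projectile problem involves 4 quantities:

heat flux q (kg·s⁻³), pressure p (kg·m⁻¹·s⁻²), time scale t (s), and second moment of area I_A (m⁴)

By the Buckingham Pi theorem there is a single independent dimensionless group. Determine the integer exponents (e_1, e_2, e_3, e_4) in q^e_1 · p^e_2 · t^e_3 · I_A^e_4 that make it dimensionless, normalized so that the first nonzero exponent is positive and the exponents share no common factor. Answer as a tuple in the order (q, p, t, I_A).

(4, -4, 4, -1)

M: e_1·(1) + e_2·(1) + e_3·(0) + e_4·(0) = 0
L: e_1·(0) + e_2·(-1) + e_3·(0) + e_4·(4) = 0
T: e_1·(-3) + e_2·(-2) + e_3·(1) + e_4·(0) = 0
Solving this homogeneous linear system for the smallest-integer solution (first nonzero entry positive) gives (4, -4, 4, -1).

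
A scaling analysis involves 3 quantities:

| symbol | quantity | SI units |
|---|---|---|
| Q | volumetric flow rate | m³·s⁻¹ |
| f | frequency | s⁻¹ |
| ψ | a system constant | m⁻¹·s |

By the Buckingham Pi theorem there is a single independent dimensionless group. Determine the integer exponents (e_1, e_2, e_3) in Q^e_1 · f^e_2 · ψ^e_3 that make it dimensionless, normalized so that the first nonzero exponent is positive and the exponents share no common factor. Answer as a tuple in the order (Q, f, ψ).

(1, 2, 3)

L: e_1·(3) + e_2·(0) + e_3·(-1) = 0
T: e_1·(-1) + e_2·(-1) + e_3·(1) = 0
Solving this homogeneous linear system for the smallest-integer solution (first nonzero entry positive) gives (1, 2, 3).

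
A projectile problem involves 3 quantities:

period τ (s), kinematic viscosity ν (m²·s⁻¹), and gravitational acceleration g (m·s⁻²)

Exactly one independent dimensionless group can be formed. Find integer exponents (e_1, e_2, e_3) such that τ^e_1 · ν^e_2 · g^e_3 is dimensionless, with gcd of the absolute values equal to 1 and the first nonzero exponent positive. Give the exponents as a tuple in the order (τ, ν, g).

L: e_1·(0) + e_2·(2) + e_3·(1) = 0
T: e_1·(1) + e_2·(-1) + e_3·(-2) = 0
Solving this homogeneous linear system for the smallest-integer solution (first nonzero entry positive) gives (3, -1, 2).

(3, -1, 2)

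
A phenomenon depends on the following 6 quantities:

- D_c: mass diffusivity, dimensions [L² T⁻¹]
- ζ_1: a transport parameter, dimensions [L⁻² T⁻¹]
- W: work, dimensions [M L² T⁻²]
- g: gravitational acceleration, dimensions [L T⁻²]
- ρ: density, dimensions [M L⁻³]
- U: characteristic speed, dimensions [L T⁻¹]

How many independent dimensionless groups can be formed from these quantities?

There are 6 variables and 3 base dimensions (M, L, T).
The dimension matrix has rank 3.
Independent dimensionless groups: 6 − 3 = 3.

3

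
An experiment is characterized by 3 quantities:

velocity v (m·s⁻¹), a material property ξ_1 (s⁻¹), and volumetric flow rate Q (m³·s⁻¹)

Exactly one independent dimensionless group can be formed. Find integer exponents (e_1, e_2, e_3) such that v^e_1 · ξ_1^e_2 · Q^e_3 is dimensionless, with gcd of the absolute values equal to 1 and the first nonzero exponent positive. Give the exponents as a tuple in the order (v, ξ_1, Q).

L: e_1·(1) + e_2·(0) + e_3·(3) = 0
T: e_1·(-1) + e_2·(-1) + e_3·(-1) = 0
Solving this homogeneous linear system for the smallest-integer solution (first nonzero entry positive) gives (3, -2, -1).

(3, -2, -1)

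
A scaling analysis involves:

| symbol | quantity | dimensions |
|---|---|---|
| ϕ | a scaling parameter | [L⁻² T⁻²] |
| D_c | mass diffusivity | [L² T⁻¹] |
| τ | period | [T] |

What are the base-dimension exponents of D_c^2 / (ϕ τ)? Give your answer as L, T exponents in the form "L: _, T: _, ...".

Collect each base-dimension exponent across the product:
  L: −(-2) + 2·(2) − (0) = 6
  T: −(-2) + 2·(-1) − (1) = -1
So the dimensions are [L⁶ T⁻¹].

L: 6, T: -1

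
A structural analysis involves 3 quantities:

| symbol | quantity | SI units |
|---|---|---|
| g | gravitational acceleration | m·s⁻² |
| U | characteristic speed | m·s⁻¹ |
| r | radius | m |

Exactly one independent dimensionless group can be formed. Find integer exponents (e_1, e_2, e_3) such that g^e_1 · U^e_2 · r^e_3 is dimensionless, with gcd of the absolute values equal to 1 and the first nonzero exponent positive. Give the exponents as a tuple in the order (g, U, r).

(1, -2, 1)

L: e_1·(1) + e_2·(1) + e_3·(1) = 0
T: e_1·(-2) + e_2·(-1) + e_3·(0) = 0
Solving this homogeneous linear system for the smallest-integer solution (first nonzero entry positive) gives (1, -2, 1).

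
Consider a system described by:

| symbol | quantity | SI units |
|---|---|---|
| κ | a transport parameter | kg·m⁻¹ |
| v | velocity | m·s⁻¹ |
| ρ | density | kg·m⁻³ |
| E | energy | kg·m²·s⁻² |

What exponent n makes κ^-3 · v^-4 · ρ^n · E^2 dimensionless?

1

Balance the M exponent: (1)·n from ρ, plus −3·(1) − 4·(0) + 2·(1) = -1 from the rest, must sum to zero.
n − 1 = 0, so n = 1.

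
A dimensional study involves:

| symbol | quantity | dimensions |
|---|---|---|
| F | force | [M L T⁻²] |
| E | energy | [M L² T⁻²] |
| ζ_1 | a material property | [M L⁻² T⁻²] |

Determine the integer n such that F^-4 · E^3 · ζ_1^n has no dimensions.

Balance the M exponent: (1)·n from ζ_1, plus −4·(1) + 3·(1) = -1 from the rest, must sum to zero.
n − 1 = 0, so n = 1.

1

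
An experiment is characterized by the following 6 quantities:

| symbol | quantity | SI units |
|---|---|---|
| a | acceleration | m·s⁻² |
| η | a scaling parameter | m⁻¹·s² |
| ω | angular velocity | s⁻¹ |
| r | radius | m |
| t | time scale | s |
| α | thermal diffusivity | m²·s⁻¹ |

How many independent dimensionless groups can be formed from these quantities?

4

There are 6 variables and 2 base dimensions (L, T).
The dimension matrix has rank 2.
Independent dimensionless groups: 6 − 2 = 4.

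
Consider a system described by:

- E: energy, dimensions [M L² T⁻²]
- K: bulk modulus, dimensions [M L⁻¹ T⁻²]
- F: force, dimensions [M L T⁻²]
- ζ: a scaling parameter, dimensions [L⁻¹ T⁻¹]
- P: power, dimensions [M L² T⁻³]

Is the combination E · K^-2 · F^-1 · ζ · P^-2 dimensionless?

Sum the exponent of each base dimension across the product:
  M: [E]_M − 2·[K]_M − [F]_M + [ζ]_M − 2·[P]_M = (1) − 2·(1) − (1) + (0) − 2·(1) = -4
  L: [E]_L − 2·[K]_L − [F]_L + [ζ]_L − 2·[P]_L = (2) − 2·(-1) − (1) + (-1) − 2·(2) = -2
  T: [E]_T − 2·[K]_T − [F]_T + [ζ]_T − 2·[P]_T = (-2) − 2·(-2) − (-2) + (-1) − 2·(-3) = 9
Net dimensions [M⁻⁴ L⁻² T⁹] ≠ [1] — not dimensionless.

no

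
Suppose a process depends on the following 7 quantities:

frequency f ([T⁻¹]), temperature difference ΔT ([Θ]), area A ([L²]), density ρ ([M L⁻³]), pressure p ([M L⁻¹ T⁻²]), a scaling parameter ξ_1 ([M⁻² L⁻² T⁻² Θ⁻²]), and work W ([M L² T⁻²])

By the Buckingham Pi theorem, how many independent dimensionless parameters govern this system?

3

There are 7 variables and 4 base dimensions (M, L, T, Θ).
The dimension matrix has rank 4.
Independent dimensionless groups: 7 − 4 = 3.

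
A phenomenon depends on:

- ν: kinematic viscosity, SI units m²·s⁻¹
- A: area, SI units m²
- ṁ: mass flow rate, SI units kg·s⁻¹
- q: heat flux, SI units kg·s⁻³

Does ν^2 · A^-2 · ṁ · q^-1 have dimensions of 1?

Sum the exponent of each base dimension across the product:
  M: 2·[ν]_M − 2·[A]_M + [ṁ]_M − [q]_M = 2·(0) − 2·(0) + (1) − (1) = 0
  L: 2·[ν]_L − 2·[A]_L + [ṁ]_L − [q]_L = 2·(2) − 2·(2) + (0) − (0) = 0
  T: 2·[ν]_T − 2·[A]_T + [ṁ]_T − [q]_T = 2·(-1) − 2·(0) + (-1) − (-3) = 0
All base exponents vanish — dimensionless.

yes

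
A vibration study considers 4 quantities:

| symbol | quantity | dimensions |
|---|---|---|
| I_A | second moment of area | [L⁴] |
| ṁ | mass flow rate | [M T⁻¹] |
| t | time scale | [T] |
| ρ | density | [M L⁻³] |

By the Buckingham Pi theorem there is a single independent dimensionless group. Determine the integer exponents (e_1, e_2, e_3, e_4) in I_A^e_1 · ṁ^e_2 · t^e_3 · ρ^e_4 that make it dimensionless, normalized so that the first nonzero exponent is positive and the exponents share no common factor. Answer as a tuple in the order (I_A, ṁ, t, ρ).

(3, -4, -4, 4)

M: e_1·(0) + e_2·(1) + e_3·(0) + e_4·(1) = 0
L: e_1·(4) + e_2·(0) + e_3·(0) + e_4·(-3) = 0
T: e_1·(0) + e_2·(-1) + e_3·(1) + e_4·(0) = 0
Solving this homogeneous linear system for the smallest-integer solution (first nonzero entry positive) gives (3, -4, -4, 4).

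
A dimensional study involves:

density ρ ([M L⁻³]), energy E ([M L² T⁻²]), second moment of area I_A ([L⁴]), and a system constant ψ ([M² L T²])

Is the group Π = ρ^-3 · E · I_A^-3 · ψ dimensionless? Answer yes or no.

Sum the exponent of each base dimension across the product:
  M: −3·[ρ]_M + [E]_M − 3·[I_A]_M + [ψ]_M = −3·(1) + (1) − 3·(0) + (2) = 0
  L: −3·[ρ]_L + [E]_L − 3·[I_A]_L + [ψ]_L = −3·(-3) + (2) − 3·(4) + (1) = 0
  T: −3·[ρ]_T + [E]_T − 3·[I_A]_T + [ψ]_T = −3·(0) + (-2) − 3·(0) + (2) = 0
All base exponents vanish — dimensionless.

yes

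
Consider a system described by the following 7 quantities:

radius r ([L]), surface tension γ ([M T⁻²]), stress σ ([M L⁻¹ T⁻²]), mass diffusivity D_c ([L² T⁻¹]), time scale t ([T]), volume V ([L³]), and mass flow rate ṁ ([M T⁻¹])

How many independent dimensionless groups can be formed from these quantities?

4

There are 7 variables and 3 base dimensions (M, L, T).
The dimension matrix has rank 3.
Independent dimensionless groups: 7 − 3 = 4.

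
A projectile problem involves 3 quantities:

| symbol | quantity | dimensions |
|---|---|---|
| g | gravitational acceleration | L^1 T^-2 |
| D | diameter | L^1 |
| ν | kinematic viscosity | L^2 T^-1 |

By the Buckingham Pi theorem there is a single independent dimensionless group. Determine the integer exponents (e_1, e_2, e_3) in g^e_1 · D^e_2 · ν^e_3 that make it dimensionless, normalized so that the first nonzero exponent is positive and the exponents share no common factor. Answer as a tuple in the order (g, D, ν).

L: e_1·(1) + e_2·(1) + e_3·(2) = 0
T: e_1·(-2) + e_2·(0) + e_3·(-1) = 0
Solving this homogeneous linear system for the smallest-integer solution (first nonzero entry positive) gives (1, 3, -2).

(1, 3, -2)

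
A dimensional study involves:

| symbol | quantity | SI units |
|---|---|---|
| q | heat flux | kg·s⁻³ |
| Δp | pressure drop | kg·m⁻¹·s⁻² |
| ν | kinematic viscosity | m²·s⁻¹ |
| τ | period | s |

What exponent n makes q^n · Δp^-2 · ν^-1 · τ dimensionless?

Balance the M exponent: (1)·n from q, plus −2·(1) − (0) + (0) = -2 from the rest, must sum to zero.
n − 2 = 0, so n = 2.

2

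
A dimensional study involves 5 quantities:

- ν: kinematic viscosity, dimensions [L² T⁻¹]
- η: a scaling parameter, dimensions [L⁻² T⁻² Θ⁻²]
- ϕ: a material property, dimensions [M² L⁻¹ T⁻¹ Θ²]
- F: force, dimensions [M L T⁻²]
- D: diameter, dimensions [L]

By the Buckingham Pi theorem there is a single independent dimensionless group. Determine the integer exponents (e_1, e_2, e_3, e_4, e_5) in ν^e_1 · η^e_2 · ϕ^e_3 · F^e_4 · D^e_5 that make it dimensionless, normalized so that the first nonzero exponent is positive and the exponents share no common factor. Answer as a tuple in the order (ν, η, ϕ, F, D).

M: e_1·(0) + e_2·(0) + e_3·(2) + e_4·(1) + e_5·(0) = 0
L: e_1·(2) + e_2·(-2) + e_3·(-1) + e_4·(1) + e_5·(1) = 0
T: e_1·(-1) + e_2·(-2) + e_3·(-1) + e_4·(-2) + e_5·(0) = 0
Θ: e_1·(0) + e_2·(-2) + e_3·(2) + e_4·(0) + e_5·(0) = 0
Solving this homogeneous linear system for the smallest-integer solution (first nonzero entry positive) gives (1, 1, 1, -2, 3).

(1, 1, 1, -2, 3)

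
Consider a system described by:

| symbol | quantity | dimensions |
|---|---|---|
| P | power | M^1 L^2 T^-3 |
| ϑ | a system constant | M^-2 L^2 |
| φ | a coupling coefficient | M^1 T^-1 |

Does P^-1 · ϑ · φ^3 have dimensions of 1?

yes

Sum the exponent of each base dimension across the product:
  M: −[P]_M + [ϑ]_M + 3·[φ]_M = −(1) + (-2) + 3·(1) = 0
  L: −[P]_L + [ϑ]_L + 3·[φ]_L = −(2) + (2) + 3·(0) = 0
  T: −[P]_T + [ϑ]_T + 3·[φ]_T = −(-3) + (0) + 3·(-1) = 0
All base exponents vanish — dimensionless.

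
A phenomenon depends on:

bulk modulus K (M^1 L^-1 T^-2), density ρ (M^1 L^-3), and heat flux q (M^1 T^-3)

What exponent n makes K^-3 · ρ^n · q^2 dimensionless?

1

Balance the M exponent: (1)·n from ρ, plus −3·(1) + 2·(1) = -1 from the rest, must sum to zero.
n − 1 = 0, so n = 1.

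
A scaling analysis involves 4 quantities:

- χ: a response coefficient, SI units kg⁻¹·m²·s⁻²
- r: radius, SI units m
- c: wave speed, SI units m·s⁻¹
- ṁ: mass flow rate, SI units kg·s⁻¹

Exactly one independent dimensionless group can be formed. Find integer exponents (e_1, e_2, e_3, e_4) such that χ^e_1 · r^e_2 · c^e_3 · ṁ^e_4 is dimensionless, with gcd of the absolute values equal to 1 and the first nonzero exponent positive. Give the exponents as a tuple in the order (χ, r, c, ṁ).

M: e_1·(-1) + e_2·(0) + e_3·(0) + e_4·(1) = 0
L: e_1·(2) + e_2·(1) + e_3·(1) + e_4·(0) = 0
T: e_1·(-2) + e_2·(0) + e_3·(-1) + e_4·(-1) = 0
Solving this homogeneous linear system for the smallest-integer solution (first nonzero entry positive) gives (1, 1, -3, 1).

(1, 1, -3, 1)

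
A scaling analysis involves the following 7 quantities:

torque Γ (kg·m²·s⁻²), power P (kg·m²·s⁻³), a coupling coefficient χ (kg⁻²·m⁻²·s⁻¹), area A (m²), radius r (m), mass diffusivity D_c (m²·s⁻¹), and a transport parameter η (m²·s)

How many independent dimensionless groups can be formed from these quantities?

There are 7 variables and 3 base dimensions (M, L, T).
The dimension matrix has rank 3.
Independent dimensionless groups: 7 − 3 = 4.

4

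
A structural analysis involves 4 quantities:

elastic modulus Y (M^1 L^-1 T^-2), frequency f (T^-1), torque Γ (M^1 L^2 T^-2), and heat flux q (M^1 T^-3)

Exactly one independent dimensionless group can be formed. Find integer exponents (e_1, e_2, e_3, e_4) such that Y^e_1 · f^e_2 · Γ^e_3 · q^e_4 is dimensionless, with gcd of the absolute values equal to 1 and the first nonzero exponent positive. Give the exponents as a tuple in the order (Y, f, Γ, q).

M: e_1·(1) + e_2·(0) + e_3·(1) + e_4·(1) = 0
L: e_1·(-1) + e_2·(0) + e_3·(2) + e_4·(0) = 0
T: e_1·(-2) + e_2·(-1) + e_3·(-2) + e_4·(-3) = 0
Solving this homogeneous linear system for the smallest-integer solution (first nonzero entry positive) gives (2, 3, 1, -3).

(2, 3, 1, -3)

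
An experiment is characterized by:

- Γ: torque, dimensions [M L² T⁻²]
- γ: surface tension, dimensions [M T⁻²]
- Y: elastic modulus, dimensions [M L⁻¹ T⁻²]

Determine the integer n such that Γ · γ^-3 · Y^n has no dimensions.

Balance the M exponent: (1)·n from Y, plus (1) − 3·(1) = -2 from the rest, must sum to zero.
n − 2 = 0, so n = 2.

2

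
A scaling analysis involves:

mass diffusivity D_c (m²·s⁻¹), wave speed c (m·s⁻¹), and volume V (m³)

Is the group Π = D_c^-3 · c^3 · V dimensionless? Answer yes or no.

Sum the exponent of each base dimension across the product:
  M: −3·[D_c]_M + 3·[c]_M + [V]_M = −3·(0) + 3·(0) + (0) = 0
  L: −3·[D_c]_L + 3·[c]_L + [V]_L = −3·(2) + 3·(1) + (3) = 0
  T: −3·[D_c]_T + 3·[c]_T + [V]_T = −3·(-1) + 3·(-1) + (0) = 0
All base exponents vanish — dimensionless.

yes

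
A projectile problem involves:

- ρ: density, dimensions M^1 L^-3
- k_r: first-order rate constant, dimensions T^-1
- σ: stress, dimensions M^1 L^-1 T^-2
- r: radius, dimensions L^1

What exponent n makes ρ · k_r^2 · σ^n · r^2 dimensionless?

Balance the M exponent: (1)·n from σ, plus (1) + 2·(0) + 2·(0) = 1 from the rest, must sum to zero.
n + 1 = 0, so n = -1.

-1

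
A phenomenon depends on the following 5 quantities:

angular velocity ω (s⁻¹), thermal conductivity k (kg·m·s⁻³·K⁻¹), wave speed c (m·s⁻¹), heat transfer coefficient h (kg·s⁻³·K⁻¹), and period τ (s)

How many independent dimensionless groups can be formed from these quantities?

2

There are 5 variables and 4 base dimensions (M, L, T, Θ).
The dimension matrix has rank 3 (less than 4: the dimension vectors are linearly dependent).
Independent dimensionless groups: 5 − 3 = 2.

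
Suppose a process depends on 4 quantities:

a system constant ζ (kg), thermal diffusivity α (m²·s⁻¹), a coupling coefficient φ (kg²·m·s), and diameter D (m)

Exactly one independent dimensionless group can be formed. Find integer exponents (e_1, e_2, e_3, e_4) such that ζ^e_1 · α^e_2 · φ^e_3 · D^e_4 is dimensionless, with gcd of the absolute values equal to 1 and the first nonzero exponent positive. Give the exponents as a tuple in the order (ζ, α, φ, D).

(2, -1, -1, 3)

M: e_1·(1) + e_2·(0) + e_3·(2) + e_4·(0) = 0
L: e_1·(0) + e_2·(2) + e_3·(1) + e_4·(1) = 0
T: e_1·(0) + e_2·(-1) + e_3·(1) + e_4·(0) = 0
Solving this homogeneous linear system for the smallest-integer solution (first nonzero entry positive) gives (2, -1, -1, 3).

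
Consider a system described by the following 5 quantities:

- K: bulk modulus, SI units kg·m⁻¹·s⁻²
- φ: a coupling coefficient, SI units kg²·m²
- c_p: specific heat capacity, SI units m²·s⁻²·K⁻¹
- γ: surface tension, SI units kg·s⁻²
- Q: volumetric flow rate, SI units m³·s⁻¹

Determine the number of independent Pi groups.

There are 5 variables and 4 base dimensions (M, L, T, Θ).
The dimension matrix has rank 4.
Independent dimensionless groups: 5 − 4 = 1.

1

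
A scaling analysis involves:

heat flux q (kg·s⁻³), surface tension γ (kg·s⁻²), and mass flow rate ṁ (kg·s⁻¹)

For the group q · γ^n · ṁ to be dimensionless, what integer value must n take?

-2

Balance the M exponent: (1)·n from γ, plus (1) + (1) = 2 from the rest, must sum to zero.
n + 2 = 0, so n = -2.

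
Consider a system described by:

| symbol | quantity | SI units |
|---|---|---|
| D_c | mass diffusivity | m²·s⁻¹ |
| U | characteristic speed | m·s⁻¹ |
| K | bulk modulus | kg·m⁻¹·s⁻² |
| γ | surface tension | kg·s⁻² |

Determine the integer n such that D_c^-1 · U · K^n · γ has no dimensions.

-1

Balance the M exponent: (1)·n from K, plus −(0) + (0) + (1) = 1 from the rest, must sum to zero.
n + 1 = 0, so n = -1.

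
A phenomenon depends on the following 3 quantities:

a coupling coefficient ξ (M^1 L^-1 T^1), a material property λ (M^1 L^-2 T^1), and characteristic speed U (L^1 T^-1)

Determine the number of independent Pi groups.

There are 3 variables and 3 base dimensions (M, L, T).
The dimension matrix has rank 3.
Independent dimensionless groups: 3 − 3 = 0.

0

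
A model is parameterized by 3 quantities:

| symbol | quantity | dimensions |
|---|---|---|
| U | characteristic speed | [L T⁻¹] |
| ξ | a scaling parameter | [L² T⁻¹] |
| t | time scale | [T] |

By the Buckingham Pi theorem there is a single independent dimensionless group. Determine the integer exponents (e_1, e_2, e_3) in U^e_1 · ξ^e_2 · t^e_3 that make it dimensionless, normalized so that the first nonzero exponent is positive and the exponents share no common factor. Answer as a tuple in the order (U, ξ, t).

(2, -1, 1)

L: e_1·(1) + e_2·(2) + e_3·(0) = 0
T: e_1·(-1) + e_2·(-1) + e_3·(1) = 0
Solving this homogeneous linear system for the smallest-integer solution (first nonzero entry positive) gives (2, -1, 1).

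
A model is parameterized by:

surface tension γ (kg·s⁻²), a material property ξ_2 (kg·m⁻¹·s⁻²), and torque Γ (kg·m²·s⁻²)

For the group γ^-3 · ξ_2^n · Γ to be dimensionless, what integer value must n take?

Balance the M exponent: (1)·n from ξ_2, plus −3·(1) + (1) = -2 from the rest, must sum to zero.
n − 2 = 0, so n = 2.

2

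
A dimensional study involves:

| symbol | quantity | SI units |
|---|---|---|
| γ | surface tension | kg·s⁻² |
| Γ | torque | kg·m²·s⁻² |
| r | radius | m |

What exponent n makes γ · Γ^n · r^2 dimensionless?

-1

Balance the M exponent: (1)·n from Γ, plus (1) + 2·(0) = 1 from the rest, must sum to zero.
n + 1 = 0, so n = -1.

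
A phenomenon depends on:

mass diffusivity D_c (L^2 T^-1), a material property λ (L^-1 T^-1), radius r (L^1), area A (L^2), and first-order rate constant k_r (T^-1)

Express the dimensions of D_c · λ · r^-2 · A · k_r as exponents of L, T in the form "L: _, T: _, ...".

L: 1, T: -3

Collect each base-dimension exponent across the product:
  L: (2) + (-1) − 2·(1) + (2) + (0) = 1
  T: (-1) + (-1) − 2·(0) + (0) + (-1) = -3
So the dimensions are [L T⁻³].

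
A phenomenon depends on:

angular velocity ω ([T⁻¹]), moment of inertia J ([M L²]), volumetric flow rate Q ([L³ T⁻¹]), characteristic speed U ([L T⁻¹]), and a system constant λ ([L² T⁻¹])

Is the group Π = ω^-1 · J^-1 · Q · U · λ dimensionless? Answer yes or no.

Sum the exponent of each base dimension across the product:
  M: −[ω]_M − [J]_M + [Q]_M + [U]_M + [λ]_M = −(0) − (1) + (0) + (0) + (0) = -1
  L: −[ω]_L − [J]_L + [Q]_L + [U]_L + [λ]_L = −(0) − (2) + (3) + (1) + (2) = 4
  T: −[ω]_T − [J]_T + [Q]_T + [U]_T + [λ]_T = −(-1) − (0) + (-1) + (-1) + (-1) = -2
Net dimensions [M⁻¹ L⁴ T⁻²] ≠ [1] — not dimensionless.

no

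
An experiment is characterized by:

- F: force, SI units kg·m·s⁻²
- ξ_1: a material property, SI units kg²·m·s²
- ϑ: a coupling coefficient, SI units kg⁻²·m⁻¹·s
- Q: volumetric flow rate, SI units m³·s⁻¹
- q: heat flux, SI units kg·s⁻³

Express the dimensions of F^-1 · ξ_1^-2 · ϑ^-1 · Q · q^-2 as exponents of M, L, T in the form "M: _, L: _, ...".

M: -5, L: 1, T: 2

Collect each base-dimension exponent across the product:
  M: −(1) − 2·(2) − (-2) + (0) − 2·(1) = -5
  L: −(1) − 2·(1) − (-1) + (3) − 2·(0) = 1
  T: −(-2) − 2·(2) − (1) + (-1) − 2·(-3) = 2
So the dimensions are [M⁻⁵ L T²].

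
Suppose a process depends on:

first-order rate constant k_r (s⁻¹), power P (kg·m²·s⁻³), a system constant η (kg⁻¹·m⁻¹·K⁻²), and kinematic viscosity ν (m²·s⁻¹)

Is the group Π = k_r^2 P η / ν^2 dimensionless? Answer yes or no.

no

Sum the exponent of each base dimension across the product:
  M: 2·[k_r]_M + [P]_M + [η]_M − 2·[ν]_M = 2·(0) + (1) + (-1) − 2·(0) = 0
  L: 2·[k_r]_L + [P]_L + [η]_L − 2·[ν]_L = 2·(0) + (2) + (-1) − 2·(2) = -3
  T: 2·[k_r]_T + [P]_T + [η]_T − 2·[ν]_T = 2·(-1) + (-3) + (0) − 2·(-1) = -3
  Θ: 2·[k_r]_Θ + [P]_Θ + [η]_Θ − 2·[ν]_Θ = 2·(0) + (0) + (-2) − 2·(0) = -2
Net dimensions [L⁻³ T⁻³ Θ⁻²] ≠ [1] — not dimensionless.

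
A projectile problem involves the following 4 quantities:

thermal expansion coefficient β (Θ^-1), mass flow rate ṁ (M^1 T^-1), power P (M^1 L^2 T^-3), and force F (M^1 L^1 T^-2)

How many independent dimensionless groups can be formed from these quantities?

There are 4 variables and 4 base dimensions (M, L, T, Θ).
The dimension matrix has rank 3 (less than 4: the dimension vectors are linearly dependent).
Independent dimensionless groups: 4 − 3 = 1.

1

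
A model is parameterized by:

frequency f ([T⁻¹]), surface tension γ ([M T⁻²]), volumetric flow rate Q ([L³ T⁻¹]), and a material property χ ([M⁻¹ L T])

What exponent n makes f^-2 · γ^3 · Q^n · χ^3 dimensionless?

-1

Balance the L exponent: (3)·n from Q, plus −2·(0) + 3·(0) + 3·(1) = 3 from the rest, must sum to zero.
3n + 3 = 0, so n = -1.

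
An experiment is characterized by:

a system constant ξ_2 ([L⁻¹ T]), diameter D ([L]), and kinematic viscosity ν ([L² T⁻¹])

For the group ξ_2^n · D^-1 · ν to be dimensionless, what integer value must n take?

Balance the L exponent: (-1)·n from ξ_2, plus −(1) + (2) = 1 from the rest, must sum to zero.
−n + 1 = 0, so n = 1.

1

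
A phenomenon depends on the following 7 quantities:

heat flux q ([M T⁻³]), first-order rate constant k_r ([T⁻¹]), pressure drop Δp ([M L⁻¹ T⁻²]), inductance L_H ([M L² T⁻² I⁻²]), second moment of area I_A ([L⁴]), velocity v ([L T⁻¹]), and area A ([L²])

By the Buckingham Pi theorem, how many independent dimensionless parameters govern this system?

There are 7 variables and 4 base dimensions (M, L, T, I).
The dimension matrix has rank 4.
Independent dimensionless groups: 7 − 4 = 3.

3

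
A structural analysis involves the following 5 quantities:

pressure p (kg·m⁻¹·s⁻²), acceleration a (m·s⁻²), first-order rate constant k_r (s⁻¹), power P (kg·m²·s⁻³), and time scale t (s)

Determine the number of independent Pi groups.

There are 5 variables and 3 base dimensions (M, L, T).
The dimension matrix has rank 3.
Independent dimensionless groups: 5 − 3 = 2.

2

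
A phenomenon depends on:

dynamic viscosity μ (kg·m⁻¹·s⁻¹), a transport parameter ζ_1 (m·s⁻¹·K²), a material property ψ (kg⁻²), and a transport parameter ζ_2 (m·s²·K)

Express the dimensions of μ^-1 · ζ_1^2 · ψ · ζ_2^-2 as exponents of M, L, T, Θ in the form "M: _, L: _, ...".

Collect each base-dimension exponent across the product:
  M: −(1) + 2·(0) + (-2) − 2·(0) = -3
  L: −(-1) + 2·(1) + (0) − 2·(1) = 1
  T: −(-1) + 2·(-1) + (0) − 2·(2) = -5
  Θ: −(0) + 2·(2) + (0) − 2·(1) = 2
So the dimensions are [M⁻³ L T⁻⁵ Θ²].

M: -3, L: 1, T: -5, Θ: 2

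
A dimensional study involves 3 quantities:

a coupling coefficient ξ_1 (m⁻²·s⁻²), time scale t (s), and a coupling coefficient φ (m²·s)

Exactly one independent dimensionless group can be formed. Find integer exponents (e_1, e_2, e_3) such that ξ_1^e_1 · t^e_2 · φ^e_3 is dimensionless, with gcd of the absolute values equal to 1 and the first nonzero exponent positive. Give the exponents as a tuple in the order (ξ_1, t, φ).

L: e_1·(-2) + e_2·(0) + e_3·(2) = 0
T: e_1·(-2) + e_2·(1) + e_3·(1) = 0
Solving this homogeneous linear system for the smallest-integer solution (first nonzero entry positive) gives (1, 1, 1).

(1, 1, 1)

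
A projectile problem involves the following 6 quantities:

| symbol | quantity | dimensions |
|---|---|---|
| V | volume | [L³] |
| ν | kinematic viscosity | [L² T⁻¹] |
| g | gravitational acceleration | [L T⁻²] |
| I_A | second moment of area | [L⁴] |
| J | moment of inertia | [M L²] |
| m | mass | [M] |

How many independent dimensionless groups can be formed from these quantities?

3

There are 6 variables and 3 base dimensions (M, L, T).
The dimension matrix has rank 3.
Independent dimensionless groups: 6 − 3 = 3.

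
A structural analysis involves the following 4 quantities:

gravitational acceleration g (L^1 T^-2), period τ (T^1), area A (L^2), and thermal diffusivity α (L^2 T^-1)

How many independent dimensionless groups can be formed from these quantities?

2

There are 4 variables and 2 base dimensions (L, T).
The dimension matrix has rank 2.
Independent dimensionless groups: 4 − 2 = 2.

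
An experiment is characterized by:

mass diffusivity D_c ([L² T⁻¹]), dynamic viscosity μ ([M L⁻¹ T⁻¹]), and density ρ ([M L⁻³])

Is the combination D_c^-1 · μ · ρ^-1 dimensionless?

Sum the exponent of each base dimension across the product:
  M: −[D_c]_M + [μ]_M − [ρ]_M = −(0) + (1) − (1) = 0
  L: −[D_c]_L + [μ]_L − [ρ]_L = −(2) + (-1) − (-3) = 0
  T: −[D_c]_T + [μ]_T − [ρ]_T = −(-1) + (-1) − (0) = 0
  Θ: −[D_c]_Θ + [μ]_Θ − [ρ]_Θ = −(0) + (0) − (0) = 0
  N: −[D_c]_N + [μ]_N − [ρ]_N = −(0) + (0) − (0) = 0
All base exponents vanish — dimensionless.

yes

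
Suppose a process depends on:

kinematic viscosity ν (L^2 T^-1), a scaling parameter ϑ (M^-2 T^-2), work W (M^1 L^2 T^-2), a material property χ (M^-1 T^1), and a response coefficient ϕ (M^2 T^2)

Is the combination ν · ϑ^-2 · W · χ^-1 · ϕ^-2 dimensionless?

no

Sum the exponent of each base dimension across the product:
  M: [ν]_M − 2·[ϑ]_M + [W]_M − [χ]_M − 2·[ϕ]_M = (0) − 2·(-2) + (1) − (-1) − 2·(2) = 2
  L: [ν]_L − 2·[ϑ]_L + [W]_L − [χ]_L − 2·[ϕ]_L = (2) − 2·(0) + (2) − (0) − 2·(0) = 4
  T: [ν]_T − 2·[ϑ]_T + [W]_T − [χ]_T − 2·[ϕ]_T = (-1) − 2·(-2) + (-2) − (1) − 2·(2) = -4
Net dimensions [M² L⁴ T⁻⁴] ≠ [1] — not dimensionless.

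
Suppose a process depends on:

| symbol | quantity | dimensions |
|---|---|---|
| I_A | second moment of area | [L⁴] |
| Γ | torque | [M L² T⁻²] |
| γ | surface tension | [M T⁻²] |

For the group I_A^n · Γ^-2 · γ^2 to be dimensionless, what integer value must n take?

1

Balance the L exponent: (4)·n from I_A, plus −2·(2) + 2·(0) = -4 from the rest, must sum to zero.
4n − 4 = 0, so n = 1.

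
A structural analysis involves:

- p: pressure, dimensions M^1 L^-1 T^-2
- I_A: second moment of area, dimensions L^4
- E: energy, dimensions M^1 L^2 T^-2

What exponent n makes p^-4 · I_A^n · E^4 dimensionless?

Balance the L exponent: (4)·n from I_A, plus −4·(-1) + 4·(2) = 12 from the rest, must sum to zero.
4n + 12 = 0, so n = -3.

-3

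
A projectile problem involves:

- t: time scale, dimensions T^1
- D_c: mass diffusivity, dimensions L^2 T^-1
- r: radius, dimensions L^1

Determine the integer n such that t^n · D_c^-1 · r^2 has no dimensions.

Balance the T exponent: (1)·n from t, plus −(-1) + 2·(0) = 1 from the rest, must sum to zero.
n + 1 = 0, so n = -1.

-1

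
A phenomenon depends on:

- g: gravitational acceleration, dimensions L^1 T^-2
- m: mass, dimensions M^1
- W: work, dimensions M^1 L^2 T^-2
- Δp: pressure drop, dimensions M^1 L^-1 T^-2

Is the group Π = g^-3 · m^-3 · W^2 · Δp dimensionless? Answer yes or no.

yes

Sum the exponent of each base dimension across the product:
  M: −3·[g]_M − 3·[m]_M + 2·[W]_M + [Δp]_M = −3·(0) − 3·(1) + 2·(1) + (1) = 0
  L: −3·[g]_L − 3·[m]_L + 2·[W]_L + [Δp]_L = −3·(1) − 3·(0) + 2·(2) + (-1) = 0
  T: −3·[g]_T − 3·[m]_T + 2·[W]_T + [Δp]_T = −3·(-2) − 3·(0) + 2·(-2) + (-2) = 0
  Θ: −3·[g]_Θ − 3·[m]_Θ + 2·[W]_Θ + [Δp]_Θ = −3·(0) − 3·(0) + 2·(0) + (0) = 0
All base exponents vanish — dimensionless.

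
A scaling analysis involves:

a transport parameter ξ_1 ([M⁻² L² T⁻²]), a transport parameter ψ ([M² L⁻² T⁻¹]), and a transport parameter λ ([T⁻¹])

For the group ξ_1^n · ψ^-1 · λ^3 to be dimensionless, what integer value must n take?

-1

Balance the M exponent: (-2)·n from ξ_1, plus −(2) + 3·(0) = -2 from the rest, must sum to zero.
-2n − 2 = 0, so n = -1.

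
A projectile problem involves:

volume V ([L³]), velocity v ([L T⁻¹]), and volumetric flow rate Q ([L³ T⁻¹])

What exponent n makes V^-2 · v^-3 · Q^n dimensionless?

Balance the L exponent: (3)·n from Q, plus −2·(3) − 3·(1) = -9 from the rest, must sum to zero.
3n − 9 = 0, so n = 3.

3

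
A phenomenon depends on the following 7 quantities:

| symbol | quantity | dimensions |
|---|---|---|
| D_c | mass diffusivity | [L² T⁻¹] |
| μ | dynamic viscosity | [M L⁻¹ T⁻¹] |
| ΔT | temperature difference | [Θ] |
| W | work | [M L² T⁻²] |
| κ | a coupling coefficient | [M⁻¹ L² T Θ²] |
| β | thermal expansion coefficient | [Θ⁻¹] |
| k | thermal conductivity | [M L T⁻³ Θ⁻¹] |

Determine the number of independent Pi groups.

3

There are 7 variables and 4 base dimensions (M, L, T, Θ).
The dimension matrix has rank 4.
Independent dimensionless groups: 7 − 4 = 3.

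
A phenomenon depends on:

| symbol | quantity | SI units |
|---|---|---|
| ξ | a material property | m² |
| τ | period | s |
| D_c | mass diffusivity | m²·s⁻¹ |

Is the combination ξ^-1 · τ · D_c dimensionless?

yes

Sum the exponent of each base dimension across the product:
  L: −[ξ]_L + [τ]_L + [D_c]_L = −(2) + (0) + (2) = 0
  T: −[ξ]_T + [τ]_T + [D_c]_T = −(0) + (1) + (-1) = 0
All base exponents vanish — dimensionless.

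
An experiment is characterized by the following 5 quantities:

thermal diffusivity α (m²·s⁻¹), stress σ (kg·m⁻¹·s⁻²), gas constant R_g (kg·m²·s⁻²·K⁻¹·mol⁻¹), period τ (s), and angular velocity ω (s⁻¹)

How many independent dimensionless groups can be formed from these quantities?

1

There are 5 variables and 5 base dimensions (M, L, T, Θ, N).
The dimension matrix has rank 4 (less than 5: the dimension vectors are linearly dependent).
Independent dimensionless groups: 5 − 4 = 1.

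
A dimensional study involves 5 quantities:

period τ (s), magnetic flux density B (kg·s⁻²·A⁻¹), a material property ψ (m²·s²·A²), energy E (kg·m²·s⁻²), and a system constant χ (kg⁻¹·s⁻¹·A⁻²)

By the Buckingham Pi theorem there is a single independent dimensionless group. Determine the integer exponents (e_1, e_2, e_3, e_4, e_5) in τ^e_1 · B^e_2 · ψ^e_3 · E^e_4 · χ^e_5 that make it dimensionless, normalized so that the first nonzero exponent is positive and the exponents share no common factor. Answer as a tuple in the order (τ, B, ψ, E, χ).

(3, -4, -3, 3, -1)

M: e_1·(0) + e_2·(1) + e_3·(0) + e_4·(1) + e_5·(-1) = 0
L: e_1·(0) + e_2·(0) + e_3·(2) + e_4·(2) + e_5·(0) = 0
T: e_1·(1) + e_2·(-2) + e_3·(2) + e_4·(-2) + e_5·(-1) = 0
I: e_1·(0) + e_2·(-1) + e_3·(2) + e_4·(0) + e_5·(-2) = 0
Solving this homogeneous linear system for the smallest-integer solution (first nonzero entry positive) gives (3, -4, -3, 3, -1).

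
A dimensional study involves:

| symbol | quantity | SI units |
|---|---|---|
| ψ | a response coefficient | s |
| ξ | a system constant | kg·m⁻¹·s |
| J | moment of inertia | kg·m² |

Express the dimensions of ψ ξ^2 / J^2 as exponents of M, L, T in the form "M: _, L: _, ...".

Collect each base-dimension exponent across the product:
  M: (0) + 2·(1) − 2·(1) = 0
  L: (0) + 2·(-1) − 2·(2) = -6
  T: (1) + 2·(1) − 2·(0) = 3
So the dimensions are [L⁻⁶ T³].

M: 0, L: -6, T: 3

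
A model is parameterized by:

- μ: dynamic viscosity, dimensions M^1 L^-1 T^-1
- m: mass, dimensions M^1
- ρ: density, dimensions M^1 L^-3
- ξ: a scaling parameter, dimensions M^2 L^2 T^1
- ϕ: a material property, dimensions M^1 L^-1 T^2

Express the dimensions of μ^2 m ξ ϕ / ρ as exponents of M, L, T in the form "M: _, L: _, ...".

M: 5, L: 2, T: 1

Collect each base-dimension exponent across the product:
  M: 2·(1) + (1) − (1) + (2) + (1) = 5
  L: 2·(-1) + (0) − (-3) + (2) + (-1) = 2
  T: 2·(-1) + (0) − (0) + (1) + (2) = 1
So the dimensions are [M⁵ L² T].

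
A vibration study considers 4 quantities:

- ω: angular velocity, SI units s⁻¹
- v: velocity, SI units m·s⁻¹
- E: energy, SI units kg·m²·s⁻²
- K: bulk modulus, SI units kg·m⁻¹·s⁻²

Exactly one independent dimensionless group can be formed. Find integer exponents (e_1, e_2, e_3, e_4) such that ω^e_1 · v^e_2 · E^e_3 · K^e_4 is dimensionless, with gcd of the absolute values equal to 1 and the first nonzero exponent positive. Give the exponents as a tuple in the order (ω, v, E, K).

M: e_1·(0) + e_2·(0) + e_3·(1) + e_4·(1) = 0
L: e_1·(0) + e_2·(1) + e_3·(2) + e_4·(-1) = 0
T: e_1·(-1) + e_2·(-1) + e_3·(-2) + e_4·(-2) = 0
Solving this homogeneous linear system for the smallest-integer solution (first nonzero entry positive) gives (3, -3, 1, -1).

(3, -3, 1, -1)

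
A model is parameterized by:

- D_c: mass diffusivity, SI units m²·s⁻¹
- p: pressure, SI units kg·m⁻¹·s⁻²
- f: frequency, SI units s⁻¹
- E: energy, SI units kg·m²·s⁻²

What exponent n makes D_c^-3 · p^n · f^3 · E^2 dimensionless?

-2

Balance the M exponent: (1)·n from p, plus −3·(0) + 3·(0) + 2·(1) = 2 from the rest, must sum to zero.
n + 2 = 0, so n = -2.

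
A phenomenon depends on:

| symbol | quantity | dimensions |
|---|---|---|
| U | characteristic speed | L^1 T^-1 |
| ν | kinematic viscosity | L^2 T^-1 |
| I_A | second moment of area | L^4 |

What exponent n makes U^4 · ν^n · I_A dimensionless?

Balance the L exponent: (2)·n from ν, plus 4·(1) + (4) = 8 from the rest, must sum to zero.
2n + 8 = 0, so n = -4.

-4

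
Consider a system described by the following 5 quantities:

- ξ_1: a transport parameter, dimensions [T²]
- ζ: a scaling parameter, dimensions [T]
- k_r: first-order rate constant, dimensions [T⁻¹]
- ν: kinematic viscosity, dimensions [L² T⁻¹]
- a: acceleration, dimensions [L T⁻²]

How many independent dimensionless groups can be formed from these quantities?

There are 5 variables and 2 base dimensions (L, T).
The dimension matrix has rank 2.
Independent dimensionless groups: 5 − 2 = 3.

3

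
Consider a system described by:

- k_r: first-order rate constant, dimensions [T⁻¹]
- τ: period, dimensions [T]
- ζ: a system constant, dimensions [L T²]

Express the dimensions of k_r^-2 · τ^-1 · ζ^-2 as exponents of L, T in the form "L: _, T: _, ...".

Collect each base-dimension exponent across the product:
  L: −2·(0) − (0) − 2·(1) = -2
  T: −2·(-1) − (1) − 2·(2) = -3
So the dimensions are [L⁻² T⁻³].

L: -2, T: -3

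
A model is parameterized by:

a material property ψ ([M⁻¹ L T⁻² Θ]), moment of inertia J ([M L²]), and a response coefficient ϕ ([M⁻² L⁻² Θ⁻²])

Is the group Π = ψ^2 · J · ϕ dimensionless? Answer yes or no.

no

Sum the exponent of each base dimension across the product:
  M: 2·[ψ]_M + [J]_M + [ϕ]_M = 2·(-1) + (1) + (-2) = -3
  L: 2·[ψ]_L + [J]_L + [ϕ]_L = 2·(1) + (2) + (-2) = 2
  T: 2·[ψ]_T + [J]_T + [ϕ]_T = 2·(-2) + (0) + (0) = -4
  Θ: 2·[ψ]_Θ + [J]_Θ + [ϕ]_Θ = 2·(1) + (0) + (-2) = 0
Net dimensions [M⁻³ L² T⁻⁴] ≠ [1] — not dimensionless.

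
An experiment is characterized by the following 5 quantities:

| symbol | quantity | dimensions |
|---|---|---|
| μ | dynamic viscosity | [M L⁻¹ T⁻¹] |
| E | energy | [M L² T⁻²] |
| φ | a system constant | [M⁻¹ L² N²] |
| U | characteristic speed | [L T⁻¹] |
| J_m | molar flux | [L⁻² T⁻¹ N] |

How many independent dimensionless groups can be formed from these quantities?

There are 5 variables and 4 base dimensions (M, L, T, N).
The dimension matrix has rank 4.
Independent dimensionless groups: 5 − 4 = 1.

1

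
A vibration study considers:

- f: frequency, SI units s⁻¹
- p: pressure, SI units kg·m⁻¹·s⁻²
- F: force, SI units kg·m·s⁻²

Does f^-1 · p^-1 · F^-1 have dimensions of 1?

Sum the exponent of each base dimension across the product:
  M: −[f]_M − [p]_M − [F]_M = −(0) − (1) − (1) = -2
  L: −[f]_L − [p]_L − [F]_L = −(0) − (-1) − (1) = 0
  T: −[f]_T − [p]_T − [F]_T = −(-1) − (-2) − (-2) = 5
Net dimensions [M⁻² T⁵] ≠ [1] — not dimensionless.

no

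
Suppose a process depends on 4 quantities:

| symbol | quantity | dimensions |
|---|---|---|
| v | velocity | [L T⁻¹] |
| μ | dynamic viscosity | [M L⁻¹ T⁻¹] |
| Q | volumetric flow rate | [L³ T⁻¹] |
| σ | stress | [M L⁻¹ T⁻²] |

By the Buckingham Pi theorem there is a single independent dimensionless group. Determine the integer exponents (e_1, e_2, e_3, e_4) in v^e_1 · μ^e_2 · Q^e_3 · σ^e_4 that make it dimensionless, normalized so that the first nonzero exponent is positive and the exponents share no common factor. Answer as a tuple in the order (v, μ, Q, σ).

(3, 2, -1, -2)

M: e_1·(0) + e_2·(1) + e_3·(0) + e_4·(1) = 0
L: e_1·(1) + e_2·(-1) + e_3·(3) + e_4·(-1) = 0
T: e_1·(-1) + e_2·(-1) + e_3·(-1) + e_4·(-2) = 0
Solving this homogeneous linear system for the smallest-integer solution (first nonzero entry positive) gives (3, 2, -1, -2).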